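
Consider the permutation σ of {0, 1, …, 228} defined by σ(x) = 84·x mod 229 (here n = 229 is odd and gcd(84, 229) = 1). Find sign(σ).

-1

Start at x=221: 221 → 15 → 115 → 42 → 93 → 26 → 123 → … (one orbit).
Cycle type of π: 76×3 + 1; total 4 cycles.
229 − 4 = 225 transpositions; sign(π) = (−1)^225 = -1.
Via Zolotarev, sign(π_{84}) = (84|229) = -1.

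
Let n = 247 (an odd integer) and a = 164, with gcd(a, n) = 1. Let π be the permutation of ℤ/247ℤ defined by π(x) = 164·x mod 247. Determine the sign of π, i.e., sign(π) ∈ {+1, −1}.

Start at x=235: 235 → 8 → 77 → 31 → 144 → 151 → 64 → … (one orbit).
Cycle lengths of π_164 on ℤ/247ℤ: [12, 12, 12, 12, 12, 12, 12, 12, 12, 12, 12, 12, 12, 12, 12, 12, 12, 12, 6, 6, 6, 4, 4, 4, 1]; 25 cycles in total.
247 − 25 = 222 transpositions; sign(π) = (−1)^222 = +1.
(164|247)_J = +1 (Zolotarev's lemma cross-check).

+1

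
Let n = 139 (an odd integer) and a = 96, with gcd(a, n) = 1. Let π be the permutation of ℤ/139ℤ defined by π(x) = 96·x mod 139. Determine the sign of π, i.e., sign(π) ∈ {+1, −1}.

Start at x=42: 42 → 1 → 96 → 42 (one orbit).
Decompose π into cycles: lengths [3, 3, 3, 3, 3, 3, 3, 3, 3, 3, 3, 3, 3, 3, 3, 3, 3, 3, 3, 3, 3, 3, 3, 3, 3, 3, 3, 3, 3, 3, 3, 3, 3, 3, 3, 3, 3, 3, 3, 3, 3, 3, 3, 3, 3, 3, 1] (47 cycles, including the fixed point 0).
With 47 cycles on 139 points, sign = (−1)^{139−47} = +1.

+1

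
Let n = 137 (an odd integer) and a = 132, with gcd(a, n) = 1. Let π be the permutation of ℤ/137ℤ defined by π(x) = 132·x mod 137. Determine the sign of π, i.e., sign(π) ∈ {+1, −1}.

-1

Start at x=24: 24 → 17 → 52 → 14 → 67 → 76 → 31 → … (one orbit).
Decompose π into cycles: lengths [136, 1] (2 cycles, including the fixed point 0).
With 2 cycles on 137 points, sign = (−1)^{137−2} = -1.
(132|137)_J = -1 (Zolotarev's lemma cross-check).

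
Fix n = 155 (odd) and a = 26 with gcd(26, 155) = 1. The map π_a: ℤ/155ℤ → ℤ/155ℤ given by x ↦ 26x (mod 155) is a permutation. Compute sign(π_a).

-1

Orbit of 61 under x↦26x: [61, 36, 6, 1, 26, 56]… (length divides ord_155(26)).
Cycle lengths of π_26 on ℤ/155ℤ: [6, 6, 6, 6, 6, 6, 6, 6, 6, 6, 6, 6, 6, 6, 6, 6, 6, 6, 6, 6, 6, 6, 6, 6, 6, 1, 1, 1, 1, 1]; 30 cycles in total.
With 30 cycles on 155 points, sign = (−1)^{155−30} = -1.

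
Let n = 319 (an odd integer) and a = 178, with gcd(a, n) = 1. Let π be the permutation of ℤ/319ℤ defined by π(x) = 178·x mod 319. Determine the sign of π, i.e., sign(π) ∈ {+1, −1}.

-1

Orbit of 238 under x↦178x: [238, 256, 270, 210, 57, 257, 129]… (length divides ord_319(178)).
π_178 has 8 disjoint cycles with lengths [70, 70, 70, 70, 14, 14, 10, 1] on {0,…,318}.
319 − 8 = 311 transpositions; sign(π) = (−1)^311 = -1.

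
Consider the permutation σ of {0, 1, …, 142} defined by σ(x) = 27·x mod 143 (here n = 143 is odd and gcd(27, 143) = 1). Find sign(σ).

Orbit of 27 under x↦27x: [27, 14, 92, 53, 1]… (length divides ord_143(27)).
The orbit structure of x ↦ 27x mod 143: 39 orbits of sizes [5, 5, 5, 5, 5, 5, 5, 5, 5, 5, 5, 5, 5, 5, 5, 5, 5, 5, 5, 5, 5, 5, 5, 5, 5, 5, 1, 1, 1, 1, 1, 1, 1, 1, 1, 1, 1, 1, 1].
143 − 39 = 104 transpositions; sign(π) = (−1)^104 = +1.
(27|143)_J = +1 (Zolotarev's lemma cross-check).

+1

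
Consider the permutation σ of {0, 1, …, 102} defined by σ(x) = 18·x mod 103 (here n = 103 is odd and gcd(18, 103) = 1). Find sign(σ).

+1

Start at x=61: 61 → 68 → 91 → 93 → 26 → 56 → 81 → … (one orbit).
Cycle type of π: 51×2 + 1; total 3 cycles.
3 cycles on 103: each ℓ→(−1)^(ℓ−1), product (−1)^100 = +1.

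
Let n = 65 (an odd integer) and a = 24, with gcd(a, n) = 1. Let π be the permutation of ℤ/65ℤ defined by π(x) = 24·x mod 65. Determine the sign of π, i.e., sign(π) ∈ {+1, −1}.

-1

Orbit of 19 under x↦24x: [19, 1, 24, 56, 44, 16, 59]… (length divides ord_65(24)).
Cycle lengths of π_24 on ℤ/65ℤ: [12, 12, 12, 12, 12, 2, 2, 1]; 8 cycles in total.
8 cycles on 65: each ℓ→(−1)^(ℓ−1), product (−1)^57 = -1.
(24|65)_J = -1 (Zolotarev's lemma cross-check).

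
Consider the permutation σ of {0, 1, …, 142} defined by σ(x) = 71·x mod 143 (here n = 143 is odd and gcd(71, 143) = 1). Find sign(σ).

-1

Orbit of 119 under x↦71x: [119, 12, 137, 3, 70, 108, 89]… (length divides ord_143(71)).
The orbit structure of x ↦ 71x mod 143: 6 orbits of sizes [60, 60, 12, 5, 5, 1].
6 cycles on 143: each ℓ→(−1)^(ℓ−1), product (−1)^137 = -1.
(71|143)_J = -1 (Zolotarev's lemma cross-check).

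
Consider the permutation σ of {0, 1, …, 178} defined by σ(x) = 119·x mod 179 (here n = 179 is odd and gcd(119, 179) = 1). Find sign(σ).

-1

Trace 155: π^k(155) = [155, 8, 57, 160, 66, 157, 67] for k=0..6.
Cycle type of π: 178 + 1; total 2 cycles.
Σ(ℓ_i−1) = 179−2 = 177; sign = (−1)^177 = -1.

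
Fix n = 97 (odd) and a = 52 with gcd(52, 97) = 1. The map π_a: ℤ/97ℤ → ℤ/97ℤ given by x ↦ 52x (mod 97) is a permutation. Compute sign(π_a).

-1

Start at x=22: 22 → 77 → 27 → 46 → 64 → 30 → 8 → … (one orbit).
Decompose π into cycles: lengths [32, 32, 32, 1] (4 cycles, including the fixed point 0).
4 cycles on 97: each ℓ→(−1)^(ℓ−1), product (−1)^93 = -1.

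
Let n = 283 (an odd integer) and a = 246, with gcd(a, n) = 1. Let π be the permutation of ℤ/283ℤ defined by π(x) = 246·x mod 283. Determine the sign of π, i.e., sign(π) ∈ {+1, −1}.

Trace 91: π^k(91) = [91, 29, 59, 81, 116, 236, 41] for k=0..6.
Cycle lengths of π_246 on ℤ/283ℤ: [141, 141, 1]; 3 cycles in total.
n − c = 283 − 3 = 280; sign = (−1)^280 = +1.
(246|283)_J = +1 (Zolotarev's lemma cross-check).

+1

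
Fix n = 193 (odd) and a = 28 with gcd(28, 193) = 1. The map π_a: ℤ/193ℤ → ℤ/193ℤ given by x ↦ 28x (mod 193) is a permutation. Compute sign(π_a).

Trace 112: π^k(112) = [112, 48, 186, 190, 109, 157, 150] for k=0..6.
π_28 has 5 disjoint cycles with lengths [48, 48, 48, 48, 1] on {0,…,192}.
sign(π) = (−1)^{n − #cycles} = (−1)^{193−5} = (−1)^188 = +1.
Via Zolotarev, sign(π_{28}) = (28|193) = +1.

+1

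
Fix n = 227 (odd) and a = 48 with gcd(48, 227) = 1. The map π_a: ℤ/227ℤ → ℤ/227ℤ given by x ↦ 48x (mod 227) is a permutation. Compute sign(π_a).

Start at x=188: 188 → 171 → 36 → 139 → 89 → 186 → 75 → … (one orbit).
π_48 has 3 disjoint cycles with lengths [113, 113, 1] on {0,…,226}.
3 cycles on 227: each ℓ→(−1)^(ℓ−1), product (−1)^224 = +1.
The Jacobi symbol (48|227) = +1 (Zolotarev) agrees.

+1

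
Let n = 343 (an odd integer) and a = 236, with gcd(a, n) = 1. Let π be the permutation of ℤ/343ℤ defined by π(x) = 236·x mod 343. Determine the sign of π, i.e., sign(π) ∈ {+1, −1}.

-1

Orbit of 208 under x↦236x: [208, 39, 286, 268, 136, 197, 187]… (length divides ord_343(236)).
Cycle type of π: 294 + 42 + 6 + 1; total 4 cycles.
Σ(ℓ_i−1) = 343−4 = 339; sign = (−1)^339 = -1.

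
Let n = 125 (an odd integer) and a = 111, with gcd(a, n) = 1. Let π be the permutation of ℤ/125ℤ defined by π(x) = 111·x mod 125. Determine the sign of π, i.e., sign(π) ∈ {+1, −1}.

Start at x=1: 1 → 111 → 71 → 6 → 41 → 51 → 36 → … (one orbit).
Cycle lengths of π_111 on ℤ/125ℤ: [25, 25, 25, 25, 5, 5, 5, 5, 1, 1, 1, 1, 1]; 13 cycles in total.
sign(π) = (−1)^{n − #cycles} = (−1)^{125−13} = (−1)^112 = +1.

+1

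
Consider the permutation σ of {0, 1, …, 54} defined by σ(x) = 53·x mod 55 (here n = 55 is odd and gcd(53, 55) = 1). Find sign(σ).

-1

Start at x=49: 49 → 12 → 31 → 48 → 14 → 27 → 1 → … (one orbit).
π_53 has 6 disjoint cycles with lengths [20, 20, 5, 5, 4, 1] on {0,…,54}.
With 6 cycles on 55 points, sign = (−1)^{55−6} = -1.
(53|55)_J = -1 (Zolotarev's lemma cross-check).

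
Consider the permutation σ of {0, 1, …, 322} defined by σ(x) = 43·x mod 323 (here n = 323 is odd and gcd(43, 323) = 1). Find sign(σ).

Orbit of 81 under x↦43x: [81, 253, 220, 93, 123, 121, 35]… (length divides ord_323(43)).
Cycle lengths of π_43 on ℤ/323ℤ: [72, 72, 72, 72, 9, 9, 8, 8, 1]; 9 cycles in total.
323 − 9 = 314 transpositions; sign(π) = (−1)^314 = +1.
The Jacobi symbol (43|323) = +1 (Zolotarev) agrees.

+1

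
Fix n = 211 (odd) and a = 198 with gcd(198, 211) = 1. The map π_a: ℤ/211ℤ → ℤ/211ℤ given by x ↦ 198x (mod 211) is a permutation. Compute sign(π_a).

Orbit of 87 under x↦198x: [87, 135, 144, 27, 71, 132, 183]… (length divides ord_211(198)).
Cycle lengths of π_198 on ℤ/211ℤ: [70, 70, 70, 1]; 4 cycles in total.
sign(π) = (−1)^{n − #cycles} = (−1)^{211−4} = (−1)^207 = -1.

-1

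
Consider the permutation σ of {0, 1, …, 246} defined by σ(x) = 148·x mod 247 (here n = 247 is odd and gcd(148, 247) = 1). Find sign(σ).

Orbit of 131 under x↦148x: [131, 122, 25, 242, 1, 148, 168]… (length divides ord_247(148)).
Decompose π into cycles: lengths [36, 36, 36, 36, 36, 36, 18, 4, 4, 4, 1] (11 cycles, including the fixed point 0).
sign(π) = (−1)^{n − #cycles} = (−1)^{247−11} = (−1)^236 = +1.

+1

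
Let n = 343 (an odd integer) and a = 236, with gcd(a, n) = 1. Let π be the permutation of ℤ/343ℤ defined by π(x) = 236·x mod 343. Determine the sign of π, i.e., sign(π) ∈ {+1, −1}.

-1

Start at x=320: 320 → 60 → 97 → 254 → 262 → 92 → 103 → … (one orbit).
The orbit structure of x ↦ 236x mod 343: 4 orbits of sizes [294, 42, 6, 1].
Σ(ℓ_i−1) = 343−4 = 339; sign = (−1)^339 = -1.
Zolotarev: (236|343) = -1, matching the cycle-count sign.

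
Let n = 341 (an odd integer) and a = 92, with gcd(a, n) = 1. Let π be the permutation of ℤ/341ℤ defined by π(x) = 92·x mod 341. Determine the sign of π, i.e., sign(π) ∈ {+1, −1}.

-1

Orbit of 92 under x↦92x: [92, 280, 185, 311, 309, 125, 247]… (length divides ord_341(92)).
Cycle type of π: 10×30 + 5×2 + 2×15 + 1; total 48 cycles.
341 − 48 = 293 transpositions; sign(π) = (−1)^293 = -1.
Check: (92/341) = -1 by Zolotarev.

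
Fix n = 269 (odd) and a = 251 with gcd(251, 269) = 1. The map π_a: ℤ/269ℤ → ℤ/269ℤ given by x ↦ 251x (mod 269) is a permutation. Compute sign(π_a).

-1

Trace 92: π^k(92) = [92, 227, 218, 111, 154, 187, 131] for k=0..6.
Decompose π into cycles: lengths [268, 1] (2 cycles, including the fixed point 0).
Σ(ℓ_i−1) = 269−2 = 267; sign = (−1)^267 = -1.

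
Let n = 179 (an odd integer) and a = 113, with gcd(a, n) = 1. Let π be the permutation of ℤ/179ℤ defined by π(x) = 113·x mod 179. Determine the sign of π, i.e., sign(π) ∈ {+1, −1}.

Orbit of 79 under x↦113x: [79, 156, 86, 52, 148, 77, 109]… (length divides ord_179(113)).
π_113 has 2 disjoint cycles with lengths [178, 1] on {0,…,178}.
n − c = 179 − 2 = 177; sign = (−1)^177 = -1.
Check: (113/179) = -1 by Zolotarev.

-1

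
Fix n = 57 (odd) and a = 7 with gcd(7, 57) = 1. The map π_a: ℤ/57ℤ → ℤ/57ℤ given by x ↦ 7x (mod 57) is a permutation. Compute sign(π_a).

Trace 49: π^k(49) = [49, 1, 7] for k=0..2.
21 cycles of lengths [3, 3, 3, 3, 3, 3, 3, 3, 3, 3, 3, 3, 3, 3, 3, 3, 3, 3, 1, 1, 1].
sign(π) = (−1)^{n − #cycles} = (−1)^{57−21} = (−1)^36 = +1.

+1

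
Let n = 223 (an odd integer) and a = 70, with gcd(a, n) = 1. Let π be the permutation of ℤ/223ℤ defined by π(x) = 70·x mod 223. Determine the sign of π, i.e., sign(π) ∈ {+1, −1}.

Orbit of 95 under x↦70x: [95, 183, 99, 17, 75, 121, 219]… (length divides ord_223(70)).
π_70 has 2 disjoint cycles with lengths [222, 1] on {0,…,222}.
223 − 2 = 221 transpositions; sign(π) = (−1)^221 = -1.
The Jacobi symbol (70|223) = -1 (Zolotarev) agrees.

-1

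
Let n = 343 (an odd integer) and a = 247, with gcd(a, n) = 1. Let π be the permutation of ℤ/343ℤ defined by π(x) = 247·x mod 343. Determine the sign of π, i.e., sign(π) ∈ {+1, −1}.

+1

Trace 58: π^k(58) = [58, 263, 134, 170, 144, 239, 37] for k=0..6.
7 cycles of lengths [147, 147, 21, 21, 3, 3, 1].
n − c = 343 − 7 = 336; sign = (−1)^336 = +1.
Zolotarev: (247|343) = +1, matching the cycle-count sign.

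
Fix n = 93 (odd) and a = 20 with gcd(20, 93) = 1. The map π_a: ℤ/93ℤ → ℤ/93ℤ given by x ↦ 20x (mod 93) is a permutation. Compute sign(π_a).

-1

Orbit of 38 under x↦20x: [38, 16, 41, 76, 32, 82, 59]… (length divides ord_93(20)).
Cycle lengths of π_20 on ℤ/93ℤ: [30, 30, 15, 15, 2, 1]; 6 cycles in total.
Σ(ℓ_i−1) = 93−6 = 87; sign = (−1)^87 = -1.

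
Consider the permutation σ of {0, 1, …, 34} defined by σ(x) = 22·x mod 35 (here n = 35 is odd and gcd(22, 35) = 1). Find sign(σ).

Trace 22: π^k(22) = [22, 29, 8, 1] for k=0..3.
π_22 has 14 disjoint cycles with lengths [4, 4, 4, 4, 4, 4, 4, 1, 1, 1, 1, 1, 1, 1] on {0,…,34}.
With 14 cycles on 35 points, sign = (−1)^{35−14} = -1.
(22|35)_J = -1 (Zolotarev's lemma cross-check).

-1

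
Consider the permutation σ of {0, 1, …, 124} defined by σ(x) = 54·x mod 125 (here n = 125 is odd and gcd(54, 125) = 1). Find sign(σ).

Trace 11: π^k(11) = [11, 94, 76, 104, 116, 14, 6] for k=0..6.
π_54 has 7 disjoint cycles with lengths [50, 50, 10, 10, 2, 2, 1] on {0,…,124}.
125 − 7 = 118 transpositions; sign(π) = (−1)^118 = +1.
Via Zolotarev, sign(π_{54}) = (54|125) = +1.

+1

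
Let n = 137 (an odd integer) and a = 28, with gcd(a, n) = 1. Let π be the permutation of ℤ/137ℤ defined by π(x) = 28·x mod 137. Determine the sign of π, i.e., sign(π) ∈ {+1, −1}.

Start at x=4: 4 → 112 → 122 → 128 → 22 → 68 → 123 → … (one orbit).
3 cycles of lengths [68, 68, 1].
Σ(ℓ_i−1) = 137−3 = 134; sign = (−1)^134 = +1.

+1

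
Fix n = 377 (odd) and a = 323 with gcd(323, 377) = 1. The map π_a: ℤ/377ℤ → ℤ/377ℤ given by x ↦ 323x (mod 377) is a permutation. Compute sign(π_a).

-1

Orbit of 80 under x↦323x: [80, 204, 294, 335, 6, 53, 154]… (length divides ord_377(323)).
8 cycles of lengths [84, 84, 84, 84, 14, 14, 12, 1].
8 cycles on 377: each ℓ→(−1)^(ℓ−1), product (−1)^369 = -1.
Zolotarev: (323|377) = -1, matching the cycle-count sign.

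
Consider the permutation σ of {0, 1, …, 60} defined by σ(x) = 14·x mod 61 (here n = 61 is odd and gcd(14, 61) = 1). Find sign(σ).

Trace 1: π^k(1) = [1, 14, 13, 60, 47, 48] for k=0..5.
The orbit structure of x ↦ 14x mod 61: 11 orbits of sizes [6, 6, 6, 6, 6, 6, 6, 6, 6, 6, 1].
n − c = 61 − 11 = 50; sign = (−1)^50 = +1.

+1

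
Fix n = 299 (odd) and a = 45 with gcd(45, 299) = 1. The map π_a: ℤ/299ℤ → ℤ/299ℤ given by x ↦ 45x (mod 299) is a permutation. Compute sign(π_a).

Orbit of 277 under x↦45x: [277, 206, 1, 45, 231, 229, 139]… (length divides ord_299(45)).
Decompose π into cycles: lengths [12, 12, 12, 12, 12, 12, 12, 12, 12, 12, 12, 12, 12, 12, 12, 12, 12, 12, 12, 12, 12, 12, 12, 2, 2, 2, 2, 2, 2, 2, 2, 2, 2, 2, 1] (35 cycles, including the fixed point 0).
n − c = 299 − 35 = 264; sign = (−1)^264 = +1.
Via Zolotarev, sign(π_{45}) = (45|299) = +1.

+1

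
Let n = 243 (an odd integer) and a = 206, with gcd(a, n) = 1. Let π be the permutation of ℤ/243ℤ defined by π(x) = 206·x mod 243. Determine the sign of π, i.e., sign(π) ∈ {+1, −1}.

Orbit of 181 under x↦206x: [181, 107, 172, 197, 1, 206, 154]… (length divides ord_243(206)).
14 cycles of lengths [54, 54, 54, 18, 18, 18, 6, 6, 6, 2, 2, 2, 2, 1].
sign(π) = (−1)^{n − #cycles} = (−1)^{243−14} = (−1)^229 = -1.

-1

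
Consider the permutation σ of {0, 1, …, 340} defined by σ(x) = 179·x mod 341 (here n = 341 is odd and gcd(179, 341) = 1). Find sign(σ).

-1

Orbit of 179 under x↦179x: [179, 328, 60, 169, 243, 190, 251]… (length divides ord_341(179)).
The orbit structure of x ↦ 179x mod 341: 14 orbits of sizes [30, 30, 30, 30, 30, 30, 30, 30, 30, 30, 30, 5, 5, 1].
n − c = 341 − 14 = 327; sign = (−1)^327 = -1.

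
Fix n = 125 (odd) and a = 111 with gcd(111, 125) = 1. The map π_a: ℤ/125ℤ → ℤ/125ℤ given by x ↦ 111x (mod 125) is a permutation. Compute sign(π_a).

Start at x=51: 51 → 36 → 121 → 56 → 91 → 101 → 86 → … (one orbit).
Cycle type of π: 25×4 + 5×4 + 1×5; total 13 cycles.
n − c = 125 − 13 = 112; sign = (−1)^112 = +1.

+1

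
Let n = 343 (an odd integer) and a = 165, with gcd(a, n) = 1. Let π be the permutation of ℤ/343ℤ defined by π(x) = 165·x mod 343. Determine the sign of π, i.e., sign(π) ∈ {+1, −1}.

Start at x=214: 214 → 324 → 295 → 312 → 30 → 148 → 67 → … (one orbit).
The orbit structure of x ↦ 165x mod 343: 31 orbits of sizes [21, 21, 21, 21, 21, 21, 21, 21, 21, 21, 21, 21, 21, 21, 3, 3, 3, 3, 3, 3, 3, 3, 3, 3, 3, 3, 3, 3, 3, 3, 1].
Σ(ℓ_i−1) = 343−31 = 312; sign = (−1)^312 = +1.
Zolotarev: (165|343) = +1, matching the cycle-count sign.

+1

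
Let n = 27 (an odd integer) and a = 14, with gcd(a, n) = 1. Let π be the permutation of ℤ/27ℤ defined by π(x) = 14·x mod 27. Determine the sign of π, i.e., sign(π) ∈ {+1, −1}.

Start at x=2: 2 → 1 → 14 → 7 → 17 → 22 → 11 → … (one orbit).
4 cycles of lengths [18, 6, 2, 1].
4 cycles on 27: each ℓ→(−1)^(ℓ−1), product (−1)^23 = -1.

-1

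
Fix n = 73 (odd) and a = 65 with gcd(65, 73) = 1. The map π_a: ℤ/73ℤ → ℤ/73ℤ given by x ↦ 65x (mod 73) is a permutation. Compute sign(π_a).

Orbit of 8 under x↦65x: [8, 9, 1, 65, 64, 72]… (length divides ord_73(65)).
π_65 has 13 disjoint cycles with lengths [6, 6, 6, 6, 6, 6, 6, 6, 6, 6, 6, 6, 1] on {0,…,72}.
With 13 cycles on 73 points, sign = (−1)^{73−13} = +1.
(65|73)_J = +1 (Zolotarev's lemma cross-check).

+1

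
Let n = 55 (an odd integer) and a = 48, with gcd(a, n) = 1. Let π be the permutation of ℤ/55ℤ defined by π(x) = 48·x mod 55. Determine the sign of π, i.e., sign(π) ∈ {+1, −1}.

Start at x=47: 47 → 1 → 48 → 49 → 42 → 36 → 23 → … (one orbit).
Decompose π into cycles: lengths [20, 20, 5, 5, 4, 1] (6 cycles, including the fixed point 0).
sign(π) = (−1)^{n − #cycles} = (−1)^{55−6} = (−1)^49 = -1.

-1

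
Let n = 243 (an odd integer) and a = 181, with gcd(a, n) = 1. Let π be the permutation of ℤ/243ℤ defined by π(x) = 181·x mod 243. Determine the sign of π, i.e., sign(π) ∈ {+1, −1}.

+1

Start at x=190: 190 → 127 → 145 → 1 → 181 → 199 → 55 → … (one orbit).
Cycle lengths of π_181 on ℤ/243ℤ: [27, 27, 27, 27, 27, 27, 9, 9, 9, 9, 9, 9, 3, 3, 3, 3, 3, 3, 1, 1, 1, 1, 1, 1, 1, 1, 1]; 27 cycles in total.
With 27 cycles on 243 points, sign = (−1)^{243−27} = +1.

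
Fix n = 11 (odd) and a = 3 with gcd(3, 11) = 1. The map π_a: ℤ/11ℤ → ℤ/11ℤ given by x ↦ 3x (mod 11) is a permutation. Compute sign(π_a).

+1

Start at x=1: 1 → 3 → 9 → 5 → 4 → 1 (one orbit).
Cycle lengths of π_3 on ℤ/11ℤ: [5, 5, 1]; 3 cycles in total.
sign(π) = (−1)^{n − #cycles} = (−1)^{11−3} = (−1)^8 = +1.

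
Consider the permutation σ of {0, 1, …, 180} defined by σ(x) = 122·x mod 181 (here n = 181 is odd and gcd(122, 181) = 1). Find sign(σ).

+1

Start at x=56: 56 → 135 → 180 → 59 → 139 → 125 → 46 → … (one orbit).
Decompose π into cycles: lengths [10, 10, 10, 10, 10, 10, 10, 10, 10, 10, 10, 10, 10, 10, 10, 10, 10, 10, 1] (19 cycles, including the fixed point 0).
181 − 19 = 162 transpositions; sign(π) = (−1)^162 = +1.
Via Zolotarev, sign(π_{122}) = (122|181) = +1.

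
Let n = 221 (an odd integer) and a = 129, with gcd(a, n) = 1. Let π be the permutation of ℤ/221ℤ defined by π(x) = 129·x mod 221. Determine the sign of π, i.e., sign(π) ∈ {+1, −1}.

Trace 183: π^k(183) = [183, 181, 144, 12, 1, 129, 66] for k=0..6.
Decompose π into cycles: lengths [16, 16, 16, 16, 16, 16, 16, 16, 16, 16, 16, 16, 16, 2, 2, 2, 2, 2, 2, 1] (20 cycles, including the fixed point 0).
With 20 cycles on 221 points, sign = (−1)^{221−20} = -1.

-1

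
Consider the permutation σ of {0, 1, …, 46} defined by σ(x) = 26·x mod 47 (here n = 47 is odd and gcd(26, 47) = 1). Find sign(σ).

Start at x=7: 7 → 41 → 32 → 33 → 12 → 30 → 28 → … (one orbit).
Cycle lengths of π_26 on ℤ/47ℤ: [46, 1]; 2 cycles in total.
sign(π) = (−1)^{n − #cycles} = (−1)^{47−2} = (−1)^45 = -1.
The Jacobi symbol (26|47) = -1 (Zolotarev) agrees.

-1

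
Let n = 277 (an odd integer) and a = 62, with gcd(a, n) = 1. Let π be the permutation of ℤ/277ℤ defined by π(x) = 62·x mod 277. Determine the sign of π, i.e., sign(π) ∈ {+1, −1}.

+1

Trace 249: π^k(249) = [249, 203, 121, 23, 41, 49, 268] for k=0..6.
π_62 has 3 disjoint cycles with lengths [138, 138, 1] on {0,…,276}.
sign(π) = (−1)^{n − #cycles} = (−1)^{277−3} = (−1)^274 = +1.
Zolotarev: (62|277) = +1, matching the cycle-count sign.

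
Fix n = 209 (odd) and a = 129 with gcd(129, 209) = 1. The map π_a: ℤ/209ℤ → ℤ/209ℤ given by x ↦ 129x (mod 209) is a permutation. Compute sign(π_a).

Trace 204: π^k(204) = [204, 191, 186, 168, 145, 104, 40] for k=0..6.
The orbit structure of x ↦ 129x mod 209: 5 orbits of sizes [90, 90, 18, 10, 1].
5 cycles on 209: each ℓ→(−1)^(ℓ−1), product (−1)^204 = +1.

+1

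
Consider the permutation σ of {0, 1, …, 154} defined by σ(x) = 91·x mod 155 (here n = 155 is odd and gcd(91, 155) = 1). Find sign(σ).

Orbit of 126 under x↦91x: [126, 151, 101, 46, 1, 91, 66]… (length divides ord_155(91)).
Cycle lengths of π_91 on ℤ/155ℤ: [10, 10, 10, 10, 10, 10, 10, 10, 10, 10, 10, 10, 10, 10, 10, 1, 1, 1, 1, 1]; 20 cycles in total.
sign(π) = (−1)^{n − #cycles} = (−1)^{155−20} = (−1)^135 = -1.

-1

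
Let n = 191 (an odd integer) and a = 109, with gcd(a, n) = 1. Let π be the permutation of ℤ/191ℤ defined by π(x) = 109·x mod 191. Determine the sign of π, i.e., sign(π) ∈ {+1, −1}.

Orbit of 184 under x↦109x: [184, 1, 109, 39, 49]… (length divides ord_191(109)).
Cycle type of π: 5×38 + 1; total 39 cycles.
With 39 cycles on 191 points, sign = (−1)^{191−39} = +1.
Check: (109/191) = +1 by Zolotarev.

+1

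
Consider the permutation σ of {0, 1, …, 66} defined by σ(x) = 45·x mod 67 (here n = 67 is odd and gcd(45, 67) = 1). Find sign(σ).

Orbit of 42 under x↦45x: [42, 14, 27, 9, 3, 1, 45]… (length divides ord_67(45)).
Cycle type of π: 22×3 + 1; total 4 cycles.
Σ(ℓ_i−1) = 67−4 = 63; sign = (−1)^63 = -1.
Via Zolotarev, sign(π_{45}) = (45|67) = -1.

-1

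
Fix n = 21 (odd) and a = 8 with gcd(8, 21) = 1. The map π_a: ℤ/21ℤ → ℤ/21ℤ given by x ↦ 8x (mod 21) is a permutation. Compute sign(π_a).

-1

Trace 8: π^k(8) = [8, 1] for k=0..1.
Decompose π into cycles: lengths [2, 2, 2, 2, 2, 2, 2, 1, 1, 1, 1, 1, 1, 1] (14 cycles, including the fixed point 0).
21 − 14 = 7 transpositions; sign(π) = (−1)^7 = -1.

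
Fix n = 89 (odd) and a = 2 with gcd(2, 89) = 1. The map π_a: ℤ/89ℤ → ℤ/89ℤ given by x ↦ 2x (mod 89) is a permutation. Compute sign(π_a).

+1

Orbit of 39 under x↦2x: [39, 78, 67, 45, 1, 2, 4]… (length divides ord_89(2)).
Cycle lengths of π_2 on ℤ/89ℤ: [11, 11, 11, 11, 11, 11, 11, 11, 1]; 9 cycles in total.
9 cycles on 89: each ℓ→(−1)^(ℓ−1), product (−1)^80 = +1.
(2|89)_J = +1 (Zolotarev's lemma cross-check).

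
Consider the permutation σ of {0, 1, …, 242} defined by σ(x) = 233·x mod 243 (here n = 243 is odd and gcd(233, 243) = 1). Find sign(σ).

Trace 215: π^k(215) = [215, 37, 116, 55, 179, 154, 161] for k=0..6.
The orbit structure of x ↦ 233x mod 243: 14 orbits of sizes [54, 54, 54, 18, 18, 18, 6, 6, 6, 2, 2, 2, 2, 1].
Σ(ℓ_i−1) = 243−14 = 229; sign = (−1)^229 = -1.
(233|243)_J = -1 (Zolotarev's lemma cross-check).

-1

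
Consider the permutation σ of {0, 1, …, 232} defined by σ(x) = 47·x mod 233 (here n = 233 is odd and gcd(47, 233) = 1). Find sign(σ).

-1

Orbit of 24 under x↦47x: [24, 196, 125, 50, 20, 8, 143]… (length divides ord_233(47)).
π_47 has 2 disjoint cycles with lengths [232, 1] on {0,…,232}.
n − c = 233 − 2 = 231; sign = (−1)^231 = -1.
Via Zolotarev, sign(π_{47}) = (47|233) = -1.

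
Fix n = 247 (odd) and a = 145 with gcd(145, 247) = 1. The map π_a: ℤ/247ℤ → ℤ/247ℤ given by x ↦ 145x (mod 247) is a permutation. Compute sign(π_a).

Trace 50: π^k(50) = [50, 87, 18, 140, 46, 1, 145] for k=0..6.
Cycle type of π: 12×19 + 6×3 + 1; total 23 cycles.
With 23 cycles on 247 points, sign = (−1)^{247−23} = +1.

+1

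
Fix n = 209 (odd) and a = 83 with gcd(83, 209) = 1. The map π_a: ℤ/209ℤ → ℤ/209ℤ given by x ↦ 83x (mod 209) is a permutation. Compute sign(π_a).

Trace 68: π^k(68) = [68, 1, 83, 201, 172, 64, 87] for k=0..6.
π_83 has 14 disjoint cycles with lengths [30, 30, 30, 30, 30, 30, 10, 3, 3, 3, 3, 3, 3, 1] on {0,…,208}.
209 − 14 = 195 transpositions; sign(π) = (−1)^195 = -1.
Zolotarev: (83|209) = -1, matching the cycle-count sign.

-1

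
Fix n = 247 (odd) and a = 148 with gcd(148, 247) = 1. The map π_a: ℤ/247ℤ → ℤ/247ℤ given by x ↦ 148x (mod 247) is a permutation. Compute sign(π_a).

+1

Start at x=1: 1 → 148 → 168 → 164 → 66 → 135 → 220 → … (one orbit).
Decompose π into cycles: lengths [36, 36, 36, 36, 36, 36, 18, 4, 4, 4, 1] (11 cycles, including the fixed point 0).
sign(π) = (−1)^{n − #cycles} = (−1)^{247−11} = (−1)^236 = +1.
(148|247)_J = +1 (Zolotarev's lemma cross-check).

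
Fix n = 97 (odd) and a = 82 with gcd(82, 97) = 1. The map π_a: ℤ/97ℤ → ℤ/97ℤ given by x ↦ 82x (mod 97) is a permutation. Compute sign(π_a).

Trace 88: π^k(88) = [88, 38, 12, 14, 81, 46, 86] for k=0..6.
Decompose π into cycles: lengths [96, 1] (2 cycles, including the fixed point 0).
97 − 2 = 95 transpositions; sign(π) = (−1)^95 = -1.
(82|97)_J = -1 (Zolotarev's lemma cross-check).

-1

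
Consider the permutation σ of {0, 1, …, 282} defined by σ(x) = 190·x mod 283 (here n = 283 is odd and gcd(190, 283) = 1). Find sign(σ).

Orbit of 52 under x↦190x: [52, 258, 61, 270, 77, 197, 74]… (length divides ord_283(190)).
The orbit structure of x ↦ 190x mod 283: 2 orbits of sizes [282, 1].
sign(π) = (−1)^{n − #cycles} = (−1)^{283−2} = (−1)^281 = -1.

-1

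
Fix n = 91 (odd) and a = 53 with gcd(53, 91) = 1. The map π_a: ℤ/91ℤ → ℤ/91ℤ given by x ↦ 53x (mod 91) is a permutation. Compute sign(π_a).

Trace 53: π^k(53) = [53, 79, 1] for k=0..2.
The orbit structure of x ↦ 53x mod 91: 39 orbits of sizes [3, 3, 3, 3, 3, 3, 3, 3, 3, 3, 3, 3, 3, 3, 3, 3, 3, 3, 3, 3, 3, 3, 3, 3, 3, 3, 1, 1, 1, 1, 1, 1, 1, 1, 1, 1, 1, 1, 1].
n − c = 91 − 39 = 52; sign = (−1)^52 = +1.

+1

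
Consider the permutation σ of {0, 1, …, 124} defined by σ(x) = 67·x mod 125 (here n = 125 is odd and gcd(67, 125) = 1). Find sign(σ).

Start at x=58: 58 → 11 → 112 → 4 → 18 → 81 → 52 → … (one orbit).
The orbit structure of x ↦ 67x mod 125: 4 orbits of sizes [100, 20, 4, 1].
Σ(ℓ_i−1) = 125−4 = 121; sign = (−1)^121 = -1.
Check: (67/125) = -1 by Zolotarev.

-1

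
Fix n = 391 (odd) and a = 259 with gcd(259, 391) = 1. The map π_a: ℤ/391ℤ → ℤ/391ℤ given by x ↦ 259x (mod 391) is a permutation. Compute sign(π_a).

Orbit of 254 under x↦259x: [254, 98, 358, 55, 169, 370, 35]… (length divides ord_391(259)).
15 cycles of lengths [44, 44, 44, 44, 44, 44, 44, 44, 11, 11, 4, 4, 4, 4, 1].
15 cycles on 391: each ℓ→(−1)^(ℓ−1), product (−1)^376 = +1.

+1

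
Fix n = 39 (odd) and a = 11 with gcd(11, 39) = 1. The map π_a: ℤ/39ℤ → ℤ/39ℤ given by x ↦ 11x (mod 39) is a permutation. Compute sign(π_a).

Start at x=11: 11 → 4 → 5 → 16 → 20 → 25 → 2 → … (one orbit).
5 cycles of lengths [12, 12, 12, 2, 1].
With 5 cycles on 39 points, sign = (−1)^{39−5} = +1.
Check: (11/39) = +1 by Zolotarev.

+1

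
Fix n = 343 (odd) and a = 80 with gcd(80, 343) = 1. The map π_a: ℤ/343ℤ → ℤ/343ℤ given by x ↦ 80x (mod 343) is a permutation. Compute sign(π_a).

-1

Start at x=313: 313 → 1 → 80 → 226 → 244 → 312 → 264 → … (one orbit).
Cycle type of π: 42×7 + 6×8 + 1; total 16 cycles.
With 16 cycles on 343 points, sign = (−1)^{343−16} = -1.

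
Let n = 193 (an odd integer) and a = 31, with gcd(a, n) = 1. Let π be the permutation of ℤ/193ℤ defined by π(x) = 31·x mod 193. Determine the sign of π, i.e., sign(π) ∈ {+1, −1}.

Orbit of 109 under x↦31x: [109, 98, 143, 187, 7, 24, 165]… (length divides ord_193(31)).
Cycle type of π: 96×2 + 1; total 3 cycles.
n − c = 193 − 3 = 190; sign = (−1)^190 = +1.
The Jacobi symbol (31|193) = +1 (Zolotarev) agrees.

+1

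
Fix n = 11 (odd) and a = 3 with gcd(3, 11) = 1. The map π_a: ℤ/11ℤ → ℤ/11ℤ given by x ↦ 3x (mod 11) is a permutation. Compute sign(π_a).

+1

Trace 9: π^k(9) = [9, 5, 4, 1, 3] for k=0..4.
Cycle lengths of π_3 on ℤ/11ℤ: [5, 5, 1]; 3 cycles in total.
Σ(ℓ_i−1) = 11−3 = 8; sign = (−1)^8 = +1.
Check: (3/11) = +1 by Zolotarev.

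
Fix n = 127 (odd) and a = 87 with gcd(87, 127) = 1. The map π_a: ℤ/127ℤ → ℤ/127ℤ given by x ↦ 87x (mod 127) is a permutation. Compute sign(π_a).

Orbit of 4 under x↦87x: [4, 94, 50, 32, 117, 19, 2]… (length divides ord_127(87)).
The orbit structure of x ↦ 87x mod 127: 7 orbits of sizes [21, 21, 21, 21, 21, 21, 1].
With 7 cycles on 127 points, sign = (−1)^{127−7} = +1.
Check: (87/127) = +1 by Zolotarev.

+1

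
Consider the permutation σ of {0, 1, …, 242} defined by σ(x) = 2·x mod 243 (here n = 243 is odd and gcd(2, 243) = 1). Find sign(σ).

-1

Orbit of 61 under x↦2x: [61, 122, 1, 2, 4, 8, 16]… (length divides ord_243(2)).
6 cycles of lengths [162, 54, 18, 6, 2, 1].
6 cycles on 243: each ℓ→(−1)^(ℓ−1), product (−1)^237 = -1.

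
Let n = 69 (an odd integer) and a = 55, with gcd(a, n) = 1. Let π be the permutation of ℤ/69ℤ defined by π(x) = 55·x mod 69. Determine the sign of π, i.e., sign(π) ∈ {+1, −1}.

Start at x=52: 52 → 31 → 49 → 4 → 13 → 25 → 64 → … (one orbit).
Cycle type of π: 11×6 + 1×3; total 9 cycles.
sign(π) = (−1)^{n − #cycles} = (−1)^{69−9} = (−1)^60 = +1.
(55|69)_J = +1 (Zolotarev's lemma cross-check).

+1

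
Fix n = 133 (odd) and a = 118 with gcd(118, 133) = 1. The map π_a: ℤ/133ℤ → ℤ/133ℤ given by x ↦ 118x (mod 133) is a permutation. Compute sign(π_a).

-1

Trace 43: π^k(43) = [43, 20, 99, 111, 64, 104, 36] for k=0..6.
12 cycles of lengths [18, 18, 18, 18, 18, 18, 9, 9, 2, 2, 2, 1].
133 − 12 = 121 transpositions; sign(π) = (−1)^121 = -1.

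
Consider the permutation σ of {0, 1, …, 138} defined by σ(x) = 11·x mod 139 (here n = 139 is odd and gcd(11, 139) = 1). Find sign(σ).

Orbit of 37 under x↦11x: [37, 129, 29, 41, 34, 96, 83]… (length divides ord_139(11)).
Decompose π into cycles: lengths [69, 69, 1] (3 cycles, including the fixed point 0).
n − c = 139 − 3 = 136; sign = (−1)^136 = +1.
(11|139)_J = +1 (Zolotarev's lemma cross-check).

+1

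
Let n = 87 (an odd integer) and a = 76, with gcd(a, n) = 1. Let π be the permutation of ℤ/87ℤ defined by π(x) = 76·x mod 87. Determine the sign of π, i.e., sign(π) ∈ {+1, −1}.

Trace 46: π^k(46) = [46, 16, 85, 22, 19, 52, 37] for k=0..6.
The orbit structure of x ↦ 76x mod 87: 6 orbits of sizes [28, 28, 28, 1, 1, 1].
n − c = 87 − 6 = 81; sign = (−1)^81 = -1.
The Jacobi symbol (76|87) = -1 (Zolotarev) agrees.

-1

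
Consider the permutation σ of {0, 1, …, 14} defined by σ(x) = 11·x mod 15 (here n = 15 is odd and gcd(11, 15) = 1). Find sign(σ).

-1

Start at x=11: 11 → 1 → 11 (one orbit).
10 cycles of lengths [2, 2, 2, 2, 2, 1, 1, 1, 1, 1].
n − c = 15 − 10 = 5; sign = (−1)^5 = -1.
Zolotarev: (11|15) = -1, matching the cycle-count sign.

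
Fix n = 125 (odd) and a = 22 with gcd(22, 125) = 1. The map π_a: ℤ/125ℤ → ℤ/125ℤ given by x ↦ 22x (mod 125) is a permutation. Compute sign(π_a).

-1

Trace 46: π^k(46) = [46, 12, 14, 58, 26, 72, 84] for k=0..6.
The orbit structure of x ↦ 22x mod 125: 4 orbits of sizes [100, 20, 4, 1].
4 cycles on 125: each ℓ→(−1)^(ℓ−1), product (−1)^121 = -1.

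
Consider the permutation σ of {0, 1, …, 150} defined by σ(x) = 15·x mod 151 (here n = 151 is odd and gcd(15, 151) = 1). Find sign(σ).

Orbit of 24 under x↦15x: [24, 58, 115, 64, 54, 55, 70]… (length divides ord_151(15)).
The orbit structure of x ↦ 15x mod 151: 2 orbits of sizes [150, 1].
n − c = 151 − 2 = 149; sign = (−1)^149 = -1.

-1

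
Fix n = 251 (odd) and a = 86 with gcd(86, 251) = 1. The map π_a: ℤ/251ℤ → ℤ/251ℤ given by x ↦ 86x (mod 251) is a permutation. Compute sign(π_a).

Start at x=201: 201 → 218 → 174 → 155 → 27 → 63 → 147 → … (one orbit).
Decompose π into cycles: lengths [125, 125, 1] (3 cycles, including the fixed point 0).
Σ(ℓ_i−1) = 251−3 = 248; sign = (−1)^248 = +1.
Check: (86/251) = +1 by Zolotarev.

+1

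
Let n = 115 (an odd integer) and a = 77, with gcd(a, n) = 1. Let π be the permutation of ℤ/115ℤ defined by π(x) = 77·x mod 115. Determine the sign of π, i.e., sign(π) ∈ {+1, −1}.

Start at x=4: 4 → 78 → 26 → 47 → 54 → 18 → 6 → … (one orbit).
π_77 has 6 disjoint cycles with lengths [44, 44, 11, 11, 4, 1] on {0,…,114}.
6 cycles on 115: each ℓ→(−1)^(ℓ−1), product (−1)^109 = -1.
Via Zolotarev, sign(π_{77}) = (77|115) = -1.

-1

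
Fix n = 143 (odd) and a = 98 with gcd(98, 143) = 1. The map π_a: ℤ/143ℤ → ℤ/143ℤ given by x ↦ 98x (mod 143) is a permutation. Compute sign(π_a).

Start at x=12: 12 → 32 → 133 → 21 → 56 → 54 → 1 → … (one orbit).
π_98 has 17 disjoint cycles with lengths [12, 12, 12, 12, 12, 12, 12, 12, 12, 12, 12, 2, 2, 2, 2, 2, 1] on {0,…,142}.
143 − 17 = 126 transpositions; sign(π) = (−1)^126 = +1.
(98|143)_J = +1 (Zolotarev's lemma cross-check).

+1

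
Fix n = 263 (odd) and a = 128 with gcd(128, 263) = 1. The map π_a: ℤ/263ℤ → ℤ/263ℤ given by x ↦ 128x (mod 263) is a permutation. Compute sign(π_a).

+1

Orbit of 124 under x↦128x: [124, 92, 204, 75, 132, 64, 39]… (length divides ord_263(128)).
Decompose π into cycles: lengths [131, 131, 1] (3 cycles, including the fixed point 0).
With 3 cycles on 263 points, sign = (−1)^{263−3} = +1.
Check: (128/263) = +1 by Zolotarev.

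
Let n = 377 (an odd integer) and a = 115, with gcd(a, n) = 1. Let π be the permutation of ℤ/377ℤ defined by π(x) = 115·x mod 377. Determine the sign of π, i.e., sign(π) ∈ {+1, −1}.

-1

Start at x=30: 30 → 57 → 146 → 202 → 233 → 28 → 204 → … (one orbit).
44 cycles of lengths [12, 12, 12, 12, 12, 12, 12, 12, 12, 12, 12, 12, 12, 12, 12, 12, 12, 12, 12, 12, 12, 12, 12, 12, 12, 12, 12, 12, 12, 2, 2, 2, 2, 2, 2, 2, 2, 2, 2, 2, 2, 2, 2, 1].
With 44 cycles on 377 points, sign = (−1)^{377−44} = -1.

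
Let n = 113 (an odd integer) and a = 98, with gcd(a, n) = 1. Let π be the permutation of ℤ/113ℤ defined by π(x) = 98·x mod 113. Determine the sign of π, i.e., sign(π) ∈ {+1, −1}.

Orbit of 112 under x↦98x: [112, 15, 1, 98]… (length divides ord_113(98)).
Cycle lengths of π_98 on ℤ/113ℤ: [4, 4, 4, 4, 4, 4, 4, 4, 4, 4, 4, 4, 4, 4, 4, 4, 4, 4, 4, 4, 4, 4, 4, 4, 4, 4, 4, 4, 1]; 29 cycles in total.
sign(π) = (−1)^{n − #cycles} = (−1)^{113−29} = (−1)^84 = +1.
Zolotarev: (98|113) = +1, matching the cycle-count sign.

+1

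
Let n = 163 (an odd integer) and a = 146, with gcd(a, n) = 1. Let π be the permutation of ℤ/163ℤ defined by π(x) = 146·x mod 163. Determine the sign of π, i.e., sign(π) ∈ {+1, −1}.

Start at x=150: 150 → 58 → 155 → 136 → 133 → 21 → 132 → … (one orbit).
Cycle lengths of π_146 on ℤ/163ℤ: [27, 27, 27, 27, 27, 27, 1]; 7 cycles in total.
With 7 cycles on 163 points, sign = (−1)^{163−7} = +1.

+1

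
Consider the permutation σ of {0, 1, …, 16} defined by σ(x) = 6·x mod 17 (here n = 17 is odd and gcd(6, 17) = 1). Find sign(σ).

Trace 10: π^k(10) = [10, 9, 3, 1, 6, 2, 12] for k=0..6.
The orbit structure of x ↦ 6x mod 17: 2 orbits of sizes [16, 1].
sign(π) = (−1)^{n − #cycles} = (−1)^{17−2} = (−1)^15 = -1.
Via Zolotarev, sign(π_{6}) = (6|17) = -1.

-1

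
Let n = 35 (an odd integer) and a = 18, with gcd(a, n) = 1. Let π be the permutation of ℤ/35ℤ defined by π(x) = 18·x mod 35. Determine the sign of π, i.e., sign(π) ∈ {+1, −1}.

-1

Start at x=11: 11 → 23 → 29 → 32 → 16 → 8 → 4 → … (one orbit).
The orbit structure of x ↦ 18x mod 35: 6 orbits of sizes [12, 12, 4, 3, 3, 1].
n − c = 35 − 6 = 29; sign = (−1)^29 = -1.
The Jacobi symbol (18|35) = -1 (Zolotarev) agrees.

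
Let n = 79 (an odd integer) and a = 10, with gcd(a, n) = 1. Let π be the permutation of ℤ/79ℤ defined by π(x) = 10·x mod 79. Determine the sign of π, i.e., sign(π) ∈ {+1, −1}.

Start at x=64: 64 → 8 → 1 → 10 → 21 → 52 → 46 → … (one orbit).
Cycle type of π: 13×6 + 1; total 7 cycles.
sign(π) = (−1)^{n − #cycles} = (−1)^{79−7} = (−1)^72 = +1.

+1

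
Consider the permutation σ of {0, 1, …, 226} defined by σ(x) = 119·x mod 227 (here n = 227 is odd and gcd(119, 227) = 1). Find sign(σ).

-1

Trace 126: π^k(126) = [126, 12, 66, 136, 67, 28, 154] for k=0..6.
The orbit structure of x ↦ 119x mod 227: 2 orbits of sizes [226, 1].
2 cycles on 227: each ℓ→(−1)^(ℓ−1), product (−1)^225 = -1.
(119|227)_J = -1 (Zolotarev's lemma cross-check).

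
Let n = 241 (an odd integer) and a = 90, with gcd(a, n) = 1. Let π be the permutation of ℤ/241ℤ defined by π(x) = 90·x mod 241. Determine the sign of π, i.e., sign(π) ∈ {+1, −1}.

+1

Trace 144: π^k(144) = [144, 187, 201, 15, 145, 36, 107] for k=0..6.
The orbit structure of x ↦ 90x mod 241: 5 orbits of sizes [60, 60, 60, 60, 1].
Σ(ℓ_i−1) = 241−5 = 236; sign = (−1)^236 = +1.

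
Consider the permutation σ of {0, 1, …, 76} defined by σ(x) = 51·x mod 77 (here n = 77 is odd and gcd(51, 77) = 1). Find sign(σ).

-1

Orbit of 32 under x↦51x: [32, 15, 72, 53, 8, 23, 18]… (length divides ord_77(51)).
Cycle lengths of π_51 on ℤ/77ℤ: [30, 30, 10, 3, 3, 1]; 6 cycles in total.
With 6 cycles on 77 points, sign = (−1)^{77−6} = -1.
The Jacobi symbol (51|77) = -1 (Zolotarev) agrees.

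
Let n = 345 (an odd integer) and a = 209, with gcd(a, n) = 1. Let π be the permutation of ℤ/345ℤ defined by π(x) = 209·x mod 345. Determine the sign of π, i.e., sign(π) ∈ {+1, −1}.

-1

Orbit of 331 under x↦209x: [331, 179, 151, 164, 121, 104, 1]… (length divides ord_345(209)).
Cycle type of π: 22×14 + 11×2 + 2×7 + 1; total 24 cycles.
Σ(ℓ_i−1) = 345−24 = 321; sign = (−1)^321 = -1.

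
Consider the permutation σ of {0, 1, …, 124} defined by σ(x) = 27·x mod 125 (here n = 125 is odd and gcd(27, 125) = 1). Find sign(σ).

Orbit of 71 under x↦27x: [71, 42, 9, 118, 61, 22, 94]… (length divides ord_125(27)).
The orbit structure of x ↦ 27x mod 125: 4 orbits of sizes [100, 20, 4, 1].
n − c = 125 − 4 = 121; sign = (−1)^121 = -1.
Zolotarev: (27|125) = -1, matching the cycle-count sign.

-1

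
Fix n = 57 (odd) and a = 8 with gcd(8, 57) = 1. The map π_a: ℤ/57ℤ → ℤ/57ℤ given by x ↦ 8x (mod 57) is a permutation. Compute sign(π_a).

Start at x=8: 8 → 7 → 56 → 49 → 50 → 1 → 8 (one orbit).
The orbit structure of x ↦ 8x mod 57: 11 orbits of sizes [6, 6, 6, 6, 6, 6, 6, 6, 6, 2, 1].
n − c = 57 − 11 = 46; sign = (−1)^46 = +1.

+1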